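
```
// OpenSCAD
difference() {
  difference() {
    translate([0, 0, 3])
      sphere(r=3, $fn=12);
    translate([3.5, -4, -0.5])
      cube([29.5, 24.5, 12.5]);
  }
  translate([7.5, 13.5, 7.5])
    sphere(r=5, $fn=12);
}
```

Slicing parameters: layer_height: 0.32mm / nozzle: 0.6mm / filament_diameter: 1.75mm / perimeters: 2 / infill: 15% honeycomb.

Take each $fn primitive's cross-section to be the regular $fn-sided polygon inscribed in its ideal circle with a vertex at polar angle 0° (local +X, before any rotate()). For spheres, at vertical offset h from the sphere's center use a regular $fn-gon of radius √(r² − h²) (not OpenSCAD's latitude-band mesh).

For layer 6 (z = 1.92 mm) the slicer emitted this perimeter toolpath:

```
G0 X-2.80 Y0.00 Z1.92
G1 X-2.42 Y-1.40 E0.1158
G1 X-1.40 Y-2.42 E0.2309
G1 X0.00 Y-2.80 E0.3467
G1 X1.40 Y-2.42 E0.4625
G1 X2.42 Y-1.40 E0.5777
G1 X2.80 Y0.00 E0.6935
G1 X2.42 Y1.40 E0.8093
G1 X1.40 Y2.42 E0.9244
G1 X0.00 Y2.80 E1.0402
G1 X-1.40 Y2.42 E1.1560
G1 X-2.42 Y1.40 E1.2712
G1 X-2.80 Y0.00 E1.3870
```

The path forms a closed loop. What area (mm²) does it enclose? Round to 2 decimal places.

23.47 mm²

Apply the shoelace formula to the sequence of (X, Y) vertices; enclosed area = 23.47 mm².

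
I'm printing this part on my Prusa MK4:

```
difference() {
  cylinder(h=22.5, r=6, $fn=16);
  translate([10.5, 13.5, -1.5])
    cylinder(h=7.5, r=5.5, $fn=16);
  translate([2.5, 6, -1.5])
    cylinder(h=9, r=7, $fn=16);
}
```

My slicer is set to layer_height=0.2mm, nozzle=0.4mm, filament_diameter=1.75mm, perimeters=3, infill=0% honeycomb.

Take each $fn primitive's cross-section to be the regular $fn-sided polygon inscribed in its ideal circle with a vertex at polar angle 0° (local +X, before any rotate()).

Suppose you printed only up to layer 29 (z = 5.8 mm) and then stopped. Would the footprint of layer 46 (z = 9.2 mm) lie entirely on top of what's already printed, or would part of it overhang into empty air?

Compare the two slices. At z = 5.8: the r=6 cylinder contributes a regular 16-gon of circumradius 6 (area = (16/2)·6.000²·sin(360°/16) = 110.21 mm²); the r=5.5 cylinder at (10.5, 13.5) contributes a regular 16-gon of circumradius 5.5 (area = (16/2)·5.500²·sin(360°/16) = 92.61 mm²); the r=7 cylinder at (2.5, 6) contributes a regular 16-gon of circumradius 7 (area = (16/2)·7.000²·sin(360°/16) = 150.01 mm²); Taking the first minus the rest: starting from the r=6 cylinder (110.21 mm²), the r=5.5 cylinder at (10.5, 13.5) misses the remaining region (no effect); the r=7 cylinder at (2.5, 6) partially overlaps it — only the 49.35 mm² overlap (of its 150.01 mm²) is removed, clipping the outline — area = 60.86 mm². At z = 9.2: the r=6 cylinder gives a regular 16-gon of circumradius 6 (constant along its height) (area = (16/2)·6.000²·sin(360°/16) = 110.21 mm²); the cylinder at (10.5, 13.5) is absent (z outside [-1.5, 6]); the cylinder at (2.5, 6) is absent (z outside [-1.5, 7.5]); Taking the first minus the rest: none of the subtracted shapes is present at this height, so the r=6 cylinder is unchanged — area = 110.21 mm². Checking containment: at z = 9.2 the cross-section extends beyond the z = 5.8 cross-section by about 49.35 mm².

part overhangs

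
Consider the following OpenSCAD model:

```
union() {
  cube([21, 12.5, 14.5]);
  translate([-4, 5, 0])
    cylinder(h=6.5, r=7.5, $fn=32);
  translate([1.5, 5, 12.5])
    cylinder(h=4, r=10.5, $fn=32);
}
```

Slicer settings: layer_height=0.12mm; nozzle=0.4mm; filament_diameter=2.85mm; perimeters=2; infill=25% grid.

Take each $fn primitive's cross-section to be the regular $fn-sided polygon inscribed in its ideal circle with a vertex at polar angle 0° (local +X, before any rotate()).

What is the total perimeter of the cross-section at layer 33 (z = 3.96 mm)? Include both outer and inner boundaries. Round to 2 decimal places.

88.14 mm

At z = 3.96 mm: the 21×12.5 cube contributes its full rectangle (perimeter 67.00 mm); the r=7.5 cylinder at (-4, 5) contributes a regular 32-gon of circumradius 7.5 (perimeter = 2·32·7.500·sin(180°/32) = 47.05 mm); the cylinder at (1.5, 5) does not reach this height (z outside [12.5, 16.5]); Combining (union): the regions partially overlap (shared area 29.85 mm²), so the edge portions inside another operand are dropped and the merged outline is re-measured after clipping — boundary = 88.14 mm. Overall, the cross-section is a single solid region. Total boundary length (outer) = 88.14 mm.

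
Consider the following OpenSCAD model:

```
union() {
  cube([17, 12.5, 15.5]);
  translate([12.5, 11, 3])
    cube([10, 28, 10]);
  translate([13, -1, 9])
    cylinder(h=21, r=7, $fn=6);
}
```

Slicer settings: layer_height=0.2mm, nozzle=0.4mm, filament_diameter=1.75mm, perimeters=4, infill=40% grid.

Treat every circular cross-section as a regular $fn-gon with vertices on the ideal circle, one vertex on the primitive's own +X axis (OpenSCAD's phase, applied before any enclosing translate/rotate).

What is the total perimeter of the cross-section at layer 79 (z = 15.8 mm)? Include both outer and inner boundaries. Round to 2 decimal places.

At z = 15.8 mm: the cube is absent (z outside [0, 15.5]); the cube at (12.5, 11) is absent (z outside [3, 13]); the cylinder at (13, -1): section is a regular 6-gon, circumradius r=7 (perimeter = 2·6·7.000·sin(180°/6) = 42.00 mm); Taking the union: only the r=7 cylinder at (13, -1) is present, so the union is just that shape — boundary = 42.00 mm. Overall, the cross-section is a single solid region. Total boundary length (outer) = 42.00 mm.

42.00 mm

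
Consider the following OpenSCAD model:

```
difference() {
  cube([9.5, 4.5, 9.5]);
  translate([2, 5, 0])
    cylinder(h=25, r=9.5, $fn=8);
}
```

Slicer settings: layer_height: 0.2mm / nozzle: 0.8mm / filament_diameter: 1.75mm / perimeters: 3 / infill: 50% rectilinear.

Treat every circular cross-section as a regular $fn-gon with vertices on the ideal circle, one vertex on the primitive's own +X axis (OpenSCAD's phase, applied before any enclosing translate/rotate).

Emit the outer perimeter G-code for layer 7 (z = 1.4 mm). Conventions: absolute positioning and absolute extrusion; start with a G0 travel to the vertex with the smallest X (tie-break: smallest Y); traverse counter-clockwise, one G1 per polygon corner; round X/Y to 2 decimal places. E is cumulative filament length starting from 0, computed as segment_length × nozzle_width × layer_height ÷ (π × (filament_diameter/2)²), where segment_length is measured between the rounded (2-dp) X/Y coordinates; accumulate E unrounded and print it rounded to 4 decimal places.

At z = 1.4 mm: the cube (footprint 9.5×4.5) is included at this height; the r=9.5 cylinder at (2, 5) contributes a regular 8-gon of circumradius 9.5; Taking the first minus the rest: starting from the 9.5×4.5 cube, the r=9.5 cylinder at (2, 5) partially overlaps it — only the 42.74 mm² overlap (of its 255.27 mm²) is removed, clipping the outline — 1 connected region. The outline is a single polygon with 3 vertices. Extrusion per mm of travel: 0.8 × 0.2 / (π × 0.875²) = 0.066520. Accumulating E over each segment gives final E = 0.0282.

G0 X9.43 Y0.00 Z1.40
G1 X9.50 Y0.00 E0.0047
G1 X9.50 Y0.17 E0.0160
G1 X9.43 Y0.00 E0.0282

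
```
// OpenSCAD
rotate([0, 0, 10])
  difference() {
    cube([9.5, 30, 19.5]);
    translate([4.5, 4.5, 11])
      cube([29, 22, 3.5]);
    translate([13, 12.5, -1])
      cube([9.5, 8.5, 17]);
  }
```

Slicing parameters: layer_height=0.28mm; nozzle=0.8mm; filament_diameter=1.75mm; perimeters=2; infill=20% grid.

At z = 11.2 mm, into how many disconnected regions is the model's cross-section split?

At z = 11.2 mm: the cube (footprint 9.5×30) is included at this height; the cube at (4.5, 4.5) (footprint 29×22) is included at this height; the cube at (13, 12.5) is present — its section is the full 9.5×8.5 rectangle; After the difference (first − rest): starting from the 9.5×30 cube, the 29×22 cube at (4.5, 4.5) partially overlaps it — only the 110.00 mm² overlap (of its 638.00 mm²) is removed, clipping the outline; the 9.5×8.5 cube at (13, 12.5) misses the remaining region (no effect) — 1 connected region; (rotated 10° about Z; rotation is an isometry so areas/perimeters/island counts are preserved). The result has 1 disconnected region.

1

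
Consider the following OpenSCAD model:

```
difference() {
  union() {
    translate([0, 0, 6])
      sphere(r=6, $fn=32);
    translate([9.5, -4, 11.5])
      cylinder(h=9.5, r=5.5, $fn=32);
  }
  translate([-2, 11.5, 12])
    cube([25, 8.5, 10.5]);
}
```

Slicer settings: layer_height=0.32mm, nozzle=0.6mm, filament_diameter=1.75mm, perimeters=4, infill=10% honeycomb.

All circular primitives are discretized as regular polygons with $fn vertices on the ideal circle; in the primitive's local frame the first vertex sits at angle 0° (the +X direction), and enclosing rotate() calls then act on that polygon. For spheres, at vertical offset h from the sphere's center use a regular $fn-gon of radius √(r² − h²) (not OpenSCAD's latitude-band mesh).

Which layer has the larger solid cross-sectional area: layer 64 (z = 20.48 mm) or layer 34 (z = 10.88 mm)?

layer 64 (z = 20.48 mm)

Layer 64 (z = 20.48): the sphere is not intersected at this z (|z−center|=14.480 > r=6); the cylinder at (9.5, -4): section is a regular 32-gon, circumradius r=5.5 (area = (32/2)·5.500²·sin(360°/32) = 94.42 mm²); Combining (union): only the r=5.5 cylinder at (9.5, -4) is present, so the union is just that shape — area = 94.42 mm²; the cube at (-2, 11.5) is present — its section is the full 25×8.5 rectangle (area 212.50 mm²); Taking the first minus the rest: starting from that combined region (94.42 mm²), the 25×8.5 cube at (-2, 11.5) misses the remaining region (no effect) — area = 94.42 mm². So its area = 94.42 mm². Layer 34 (z = 10.88): the r=6 sphere slices to a regular 32-gon of circumradius 3.491 (√(r²−h²) with h=4.88 from center) (area = (32/2)·3.491²·sin(360°/32) = 38.04 mm²); the cylinder at (9.5, -4) is absent (z outside [11.5, 21]); Merging all regions: only the r=6 sphere is present, so the union is just that shape — area = 38.04 mm²; the cube at (-2, 11.5) does not reach this height (z outside [12, 22.5]); Taking the first minus the rest: none of the subtracted shapes is present at this height, so that combined region is unchanged — area = 38.04 mm². So its area = 38.04 mm². Layer 64 is larger (94.42 vs 38.04 mm²).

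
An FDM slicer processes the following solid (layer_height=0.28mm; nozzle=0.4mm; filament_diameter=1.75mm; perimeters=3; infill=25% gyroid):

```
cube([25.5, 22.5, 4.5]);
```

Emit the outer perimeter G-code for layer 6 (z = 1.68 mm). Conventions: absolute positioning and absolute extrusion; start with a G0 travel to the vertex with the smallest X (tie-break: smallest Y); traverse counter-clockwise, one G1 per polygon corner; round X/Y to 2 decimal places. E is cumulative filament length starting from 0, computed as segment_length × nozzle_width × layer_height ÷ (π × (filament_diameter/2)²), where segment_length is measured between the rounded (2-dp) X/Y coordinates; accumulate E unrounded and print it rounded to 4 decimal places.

G0 X0.00 Y0.00 Z1.68
G1 X25.50 Y0.00 E1.1874
G1 X25.50 Y22.50 E2.2351
G1 X0.00 Y22.50 E3.4225
G1 X0.00 Y0.00 E4.4702

At z = 1.68 mm: the cube (footprint 25.5×22.5) is included at this height. The outline is a single polygon with 4 vertices. Extrusion per mm of travel: 0.4 × 0.28 / (π × 0.875²) = 0.046564. Accumulating E over each segment gives final E = 4.4702.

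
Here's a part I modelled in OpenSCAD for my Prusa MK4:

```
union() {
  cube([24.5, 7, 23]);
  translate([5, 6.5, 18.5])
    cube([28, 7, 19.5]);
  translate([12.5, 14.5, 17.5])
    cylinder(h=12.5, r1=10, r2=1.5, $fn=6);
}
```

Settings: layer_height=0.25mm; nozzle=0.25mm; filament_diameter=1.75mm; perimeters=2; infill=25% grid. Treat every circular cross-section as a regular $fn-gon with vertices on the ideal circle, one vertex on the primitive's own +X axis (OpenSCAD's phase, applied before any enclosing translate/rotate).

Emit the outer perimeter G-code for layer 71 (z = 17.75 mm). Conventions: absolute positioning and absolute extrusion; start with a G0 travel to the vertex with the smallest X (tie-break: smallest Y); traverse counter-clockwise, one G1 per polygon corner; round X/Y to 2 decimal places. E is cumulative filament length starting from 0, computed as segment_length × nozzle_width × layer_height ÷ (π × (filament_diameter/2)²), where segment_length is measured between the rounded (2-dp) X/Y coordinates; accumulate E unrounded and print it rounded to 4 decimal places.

At z = 17.75 mm: the 24.5×7 cube contributes its full rectangle; the cube at (5, 6.5) is not intersected at this z (z outside [18.5, 38]); the cone at (12.5, 14.5) contributes a regular 6-gon of circumradius 9.830 (interpolated between r1=10 and r2=1.5 at t=0.020); Taking the union: the regions partially overlap (shared area 10.55 mm²), so overlapping operands fuse into one piece — 1 connected region. The outline is a single polygon with 10 vertices. Extrusion per mm of travel: 0.25 × 0.25 / (π × 0.875²) = 0.025984. Accumulating E over each segment gives final E = 2.5673.

G0 X0.00 Y0.00 Z17.75
G1 X24.50 Y0.00 E0.6366
G1 X24.50 Y7.00 E0.8185
G1 X18.00 Y7.00 E0.9874
G1 X22.33 Y14.50 E1.2124
G1 X17.41 Y23.01 E1.4679
G1 X7.59 Y23.01 E1.7230
G1 X2.67 Y14.50 E1.9785
G1 X7.00 Y7.00 E2.2035
G1 X0.00 Y7.00 E2.3854
G1 X0.00 Y0.00 E2.5673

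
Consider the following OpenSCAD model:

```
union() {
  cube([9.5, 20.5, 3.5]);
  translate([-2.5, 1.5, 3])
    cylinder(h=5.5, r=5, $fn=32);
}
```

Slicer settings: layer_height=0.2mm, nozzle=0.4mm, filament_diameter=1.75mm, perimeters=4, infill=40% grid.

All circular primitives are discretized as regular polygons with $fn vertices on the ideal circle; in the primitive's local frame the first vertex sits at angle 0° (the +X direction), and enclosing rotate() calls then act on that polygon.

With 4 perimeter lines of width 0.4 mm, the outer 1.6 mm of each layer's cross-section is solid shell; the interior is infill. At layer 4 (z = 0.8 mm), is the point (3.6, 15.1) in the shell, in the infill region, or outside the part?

infill

At z = 0.8 mm: the 9.5×20.5 cube contributes its full rectangle; the cylinder at (-2.5, 1.5) is not intersected at this z (z outside [3, 8.5]); Combining (union): only the 9.5×20.5 cube is present, so the union is just that shape — 1 connected region. Overall, the cross-section is a single solid region. The nearest boundary edge runs (0.00, 20.50)→(0.00, 0.00); distance from the point to it = 3.60 mm. The point is inside the cross-section and 3.60 mm from the nearest boundary — more than the 1.6 mm shell width (4 × 0.4), so it's in the infill interior.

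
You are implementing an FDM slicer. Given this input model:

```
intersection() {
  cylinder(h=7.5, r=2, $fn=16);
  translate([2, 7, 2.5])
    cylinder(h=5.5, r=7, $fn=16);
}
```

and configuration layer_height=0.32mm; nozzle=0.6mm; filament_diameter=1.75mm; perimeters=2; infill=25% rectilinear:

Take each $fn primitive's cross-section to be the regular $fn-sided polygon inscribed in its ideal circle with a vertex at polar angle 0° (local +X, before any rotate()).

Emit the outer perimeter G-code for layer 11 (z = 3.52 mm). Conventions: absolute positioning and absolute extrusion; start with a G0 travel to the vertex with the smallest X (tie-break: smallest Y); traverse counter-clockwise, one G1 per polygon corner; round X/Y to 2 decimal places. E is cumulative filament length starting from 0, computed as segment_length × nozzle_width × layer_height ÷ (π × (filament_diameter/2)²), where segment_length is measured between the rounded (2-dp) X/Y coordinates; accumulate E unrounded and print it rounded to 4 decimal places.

G0 X-1.59 Y1.14 Z3.52
G1 X-0.68 Y0.53 E0.0875
G1 X2.00 Y0.00 E0.3055
G1 X1.85 Y0.77 E0.3681
G1 X1.41 Y1.41 E0.4301
G1 X0.77 Y1.85 E0.4921
G1 X0.00 Y2.00 E0.5548
G1 X-0.77 Y1.85 E0.6174
G1 X-1.41 Y1.41 E0.6794
G1 X-1.59 Y1.14 E0.7053

At z = 3.52 mm: the r=2 cylinder contributes a regular 16-gon of circumradius 2; the r=7 cylinder at (2, 7) gives a regular 16-gon of circumradius 7 (constant along its height); After intersecting: the r=7 cylinder at (2, 7) partially overlaps the r=2 cylinder; clipping to the common part keeps 4.34 mm² — 1 connected region. The outline is a single polygon with 9 vertices. Extrusion per mm of travel: 0.6 × 0.32 / (π × 0.875²) = 0.079824. Accumulating E over each segment gives final E = 0.7053.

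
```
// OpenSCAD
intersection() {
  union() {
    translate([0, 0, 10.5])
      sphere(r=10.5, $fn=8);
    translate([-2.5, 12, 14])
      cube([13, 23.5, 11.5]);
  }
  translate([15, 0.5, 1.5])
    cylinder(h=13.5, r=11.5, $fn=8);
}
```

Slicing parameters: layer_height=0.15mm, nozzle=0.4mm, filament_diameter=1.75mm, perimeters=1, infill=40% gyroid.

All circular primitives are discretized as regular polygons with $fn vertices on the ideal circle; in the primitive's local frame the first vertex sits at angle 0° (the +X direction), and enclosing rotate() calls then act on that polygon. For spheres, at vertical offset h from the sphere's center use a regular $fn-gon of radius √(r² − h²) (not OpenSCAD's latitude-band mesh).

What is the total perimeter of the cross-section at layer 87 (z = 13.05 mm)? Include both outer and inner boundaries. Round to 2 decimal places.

At z = 13.05 mm: the r=10.5 sphere contributes a regular 8-gon of circumradius √(10.5²−2.55²) = 10.186 (perimeter = 2·8·10.186·sin(180°/8) = 62.37 mm); the cube at (-2.5, 12) is not intersected at this z (z outside [14, 25.5]); Taking the union: only the r=10.5 sphere is present, so the union is just that shape — boundary = 62.37 mm; the cylinder at (15, 0.5): section is a regular 8-gon, circumradius r=11.5 (perimeter = 2·8·11.500·sin(180°/8) = 70.41 mm); After intersecting: the r=11.5 cylinder at (15, 0.5) partially overlaps the result so far; clipping to the common part keeps 53.43 mm² — boundary = 33.06 mm. Overall, the cross-section is a single solid region. Total boundary length (outer) = 33.06 mm.

33.06 mm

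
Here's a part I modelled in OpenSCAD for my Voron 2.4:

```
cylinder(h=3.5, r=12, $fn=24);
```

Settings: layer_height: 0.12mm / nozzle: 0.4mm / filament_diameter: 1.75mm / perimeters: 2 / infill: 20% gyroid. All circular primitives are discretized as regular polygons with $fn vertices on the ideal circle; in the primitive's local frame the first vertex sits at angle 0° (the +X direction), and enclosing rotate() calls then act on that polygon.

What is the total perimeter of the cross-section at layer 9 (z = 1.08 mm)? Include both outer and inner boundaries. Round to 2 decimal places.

75.18 mm

At z = 1.08 mm: the r=12 cylinder gives a regular 24-gon of circumradius 12 (constant along its height) (perimeter = 2·24·12.000·sin(180°/24) = 75.18 mm). Overall, the cross-section is a single solid region. Total boundary length (outer) = 75.18 mm.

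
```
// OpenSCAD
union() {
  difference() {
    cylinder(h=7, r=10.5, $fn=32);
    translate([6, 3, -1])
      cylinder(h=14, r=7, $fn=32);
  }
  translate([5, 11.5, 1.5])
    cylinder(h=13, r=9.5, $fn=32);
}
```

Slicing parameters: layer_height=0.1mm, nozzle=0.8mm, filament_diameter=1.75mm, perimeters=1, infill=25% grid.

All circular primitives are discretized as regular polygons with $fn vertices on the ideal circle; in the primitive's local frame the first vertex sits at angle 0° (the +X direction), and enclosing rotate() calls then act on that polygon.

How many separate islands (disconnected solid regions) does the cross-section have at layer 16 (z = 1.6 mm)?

1

At z = 1.6 mm: the cylinder: section is a regular 32-gon, circumradius r=10.5; the r=7 cylinder at (6, 3) contributes a regular 32-gon of circumradius 7; After the difference (first − rest): starting from the r=10.5 cylinder, the r=7 cylinder at (6, 3) partially overlaps it — only the 117.17 mm² overlap (of its 152.95 mm²) is removed, clipping the outline — 1 connected region; the r=9.5 cylinder at (5, 11.5) contributes a regular 32-gon of circumradius 9.5; Taking the union: the regions partially overlap (shared area 24.52 mm²), so overlapping operands fuse into one piece — 1 connected region. Overall, the cross-section is a single solid region. Island count = 1.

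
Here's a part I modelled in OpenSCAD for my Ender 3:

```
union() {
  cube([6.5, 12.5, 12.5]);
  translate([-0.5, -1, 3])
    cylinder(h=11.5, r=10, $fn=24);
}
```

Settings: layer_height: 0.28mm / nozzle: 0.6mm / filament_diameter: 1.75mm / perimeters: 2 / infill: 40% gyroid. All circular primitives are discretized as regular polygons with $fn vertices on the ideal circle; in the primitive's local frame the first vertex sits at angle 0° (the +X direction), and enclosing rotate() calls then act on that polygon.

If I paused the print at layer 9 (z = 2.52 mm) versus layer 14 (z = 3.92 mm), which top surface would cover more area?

Layer 9 (z = 2.52): the 6.5×12.5 cube contributes its full rectangle (area 81.25 mm²); the cylinder at (-0.5, -1) does not reach this height (z outside [3, 14.5]); Merging all regions: only the 6.5×12.5 cube is present, so the union is just that shape — area = 81.25 mm². So its area = 81.25 mm². Layer 14 (z = 3.92): the 6.5×12.5 cube contributes its full rectangle (area 81.25 mm²); the r=10 cylinder at (-0.5, -1) gives a regular 24-gon of circumradius 10 (constant along its height) (area = (24/2)·10.000²·sin(360°/24) = 310.58 mm²); Merging all regions: the regions partially overlap — summed areas 391.83 mm² minus the doubly-counted overlap 51.83 mm² gives 340.00 mm² — area = 340.00 mm². So its area = 340.00 mm². Layer 14 is larger (340.00 vs 81.25 mm²).

layer 14 (z = 3.92 mm)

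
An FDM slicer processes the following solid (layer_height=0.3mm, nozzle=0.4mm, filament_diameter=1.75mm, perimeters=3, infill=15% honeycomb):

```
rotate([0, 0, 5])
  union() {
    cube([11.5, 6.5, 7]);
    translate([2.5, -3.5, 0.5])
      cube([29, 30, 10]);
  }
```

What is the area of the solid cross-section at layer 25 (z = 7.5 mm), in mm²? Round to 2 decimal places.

At z = 7.5 mm: the cube is absent (z outside [0, 7]); the cube at (2.5, -3.5) is present — its section is the full 29×30 rectangle (area 870.00 mm²); Combining (union): only the 29×30 cube at (2.5, -3.5) is present, so the union is just that shape — area = 870.00 mm²; (whole slice rotated 5° about Z — lengths, areas and connectivity unchanged). Overall, the cross-section is a single solid region. Net area = 870.00 mm².

870.00 mm²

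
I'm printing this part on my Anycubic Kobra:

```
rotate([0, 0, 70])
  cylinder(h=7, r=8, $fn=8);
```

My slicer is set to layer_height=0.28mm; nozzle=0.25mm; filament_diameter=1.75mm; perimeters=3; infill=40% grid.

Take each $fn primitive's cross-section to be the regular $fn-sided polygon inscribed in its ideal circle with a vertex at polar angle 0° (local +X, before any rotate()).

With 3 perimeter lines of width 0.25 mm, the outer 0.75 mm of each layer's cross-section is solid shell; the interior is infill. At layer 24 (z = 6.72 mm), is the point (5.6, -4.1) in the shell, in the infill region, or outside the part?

shell

At z = 6.72 mm: the r=8 cylinder gives a regular 8-gon of circumradius 8 (constant along its height); (rotated 70° about Z; rotation is an isometry so areas/perimeters/island counts are preserved). Overall, the cross-section is a single solid region. Undo the 70° rotation: the query point maps to (-1.937, -6.665) in the un-rotated model frame. The nearest boundary edge runs (-5.66, -5.66)→(-0.00, -8.00); distance from the point to it = 0.49 mm. The point is inside the cross-section, 0.49 mm from the nearest boundary — within the 0.75 mm shell band (3 × 0.25).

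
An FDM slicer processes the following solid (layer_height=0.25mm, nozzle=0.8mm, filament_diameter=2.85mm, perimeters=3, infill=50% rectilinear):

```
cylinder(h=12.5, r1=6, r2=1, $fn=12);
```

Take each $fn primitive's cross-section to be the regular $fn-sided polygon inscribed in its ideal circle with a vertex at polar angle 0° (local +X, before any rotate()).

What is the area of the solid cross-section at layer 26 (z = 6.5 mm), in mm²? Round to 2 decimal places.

34.68 mm²

At z = 6.5 mm: the cone: at t=0.520 of its height the radius interpolates to r₁+(r₂−r₁)t = 3.400, giving a regular 12-gon of that circumradius (area = (12/2)·3.400²·sin(360°/12) = 34.68 mm²). Overall, the cross-section is a single solid region. Net area = 34.68 mm².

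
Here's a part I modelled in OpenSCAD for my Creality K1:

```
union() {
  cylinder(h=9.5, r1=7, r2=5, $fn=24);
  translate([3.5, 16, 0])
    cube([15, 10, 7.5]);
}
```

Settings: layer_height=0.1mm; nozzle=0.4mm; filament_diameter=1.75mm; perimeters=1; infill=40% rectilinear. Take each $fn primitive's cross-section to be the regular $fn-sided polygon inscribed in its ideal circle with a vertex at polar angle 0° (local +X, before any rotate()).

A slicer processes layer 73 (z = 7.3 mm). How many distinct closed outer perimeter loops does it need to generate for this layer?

2

At z = 7.3 mm: the cone contributes a regular 24-gon of circumradius 5.463 (interpolated between r1=7 and r2=5 at t=0.768); the cube at (3.5, 16) (footprint 15×10) is included at this height; Merging all regions: the 2 present regions are separate (no shared area or edge), so areas and boundary lengths simply add and each stays a separate island — 2 connected regions. The result has 2 disconnected regions.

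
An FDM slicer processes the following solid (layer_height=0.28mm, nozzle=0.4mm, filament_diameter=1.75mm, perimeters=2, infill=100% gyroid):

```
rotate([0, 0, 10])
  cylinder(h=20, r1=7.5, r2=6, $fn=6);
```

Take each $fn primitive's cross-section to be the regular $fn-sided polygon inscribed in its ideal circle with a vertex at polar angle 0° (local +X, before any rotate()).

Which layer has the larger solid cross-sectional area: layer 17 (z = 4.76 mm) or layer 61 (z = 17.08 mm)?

layer 17 (z = 4.76 mm)

Layer 17 (z = 4.76): the cone contributes a regular 6-gon of circumradius 7.143 (interpolated between r1=7.5 and r2=6 at t=0.238) (area = (6/2)·7.143²·sin(360°/6) = 132.56 mm²); (rotated 10° about Z; rotation is an isometry so areas/perimeters/island counts are preserved). So its area = 132.56 mm². Layer 61 (z = 17.08): the cone (r1=7.5→r2=6) has section circumradius 6.219 here — a regular 6-gon (area = (6/2)·6.219²·sin(360°/6) = 100.48 mm²); (whole slice rotated 10° about Z — lengths, areas and connectivity unchanged). So its area = 100.48 mm². Layer 17 is larger (132.56 vs 100.48 mm²).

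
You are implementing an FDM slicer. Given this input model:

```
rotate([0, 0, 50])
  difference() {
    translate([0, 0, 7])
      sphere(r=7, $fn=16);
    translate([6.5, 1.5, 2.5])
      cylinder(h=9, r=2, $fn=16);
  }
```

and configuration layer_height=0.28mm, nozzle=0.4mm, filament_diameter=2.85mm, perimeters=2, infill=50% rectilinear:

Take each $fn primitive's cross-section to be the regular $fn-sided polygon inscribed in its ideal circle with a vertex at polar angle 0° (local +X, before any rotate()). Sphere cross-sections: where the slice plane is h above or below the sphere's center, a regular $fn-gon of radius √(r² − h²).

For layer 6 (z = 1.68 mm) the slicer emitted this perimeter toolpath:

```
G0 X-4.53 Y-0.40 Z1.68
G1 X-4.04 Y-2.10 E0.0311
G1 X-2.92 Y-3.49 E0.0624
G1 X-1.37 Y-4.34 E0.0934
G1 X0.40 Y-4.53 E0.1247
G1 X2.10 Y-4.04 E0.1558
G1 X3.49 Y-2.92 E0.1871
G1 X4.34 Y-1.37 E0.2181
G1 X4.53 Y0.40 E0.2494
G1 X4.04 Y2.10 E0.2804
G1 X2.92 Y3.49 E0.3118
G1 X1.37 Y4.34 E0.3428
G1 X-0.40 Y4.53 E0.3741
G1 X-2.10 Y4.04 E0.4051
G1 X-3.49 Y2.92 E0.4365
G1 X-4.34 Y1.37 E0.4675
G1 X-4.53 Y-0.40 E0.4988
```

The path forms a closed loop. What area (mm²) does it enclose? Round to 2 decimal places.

63.40 mm²

Apply the shoelace formula to the sequence of (X, Y) vertices; enclosed area = 63.40 mm².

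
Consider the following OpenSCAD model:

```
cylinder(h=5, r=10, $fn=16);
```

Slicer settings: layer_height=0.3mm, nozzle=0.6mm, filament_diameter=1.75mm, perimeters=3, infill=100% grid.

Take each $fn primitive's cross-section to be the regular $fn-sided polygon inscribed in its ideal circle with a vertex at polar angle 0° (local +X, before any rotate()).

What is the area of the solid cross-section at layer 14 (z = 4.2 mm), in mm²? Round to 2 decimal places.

306.15 mm²

At z = 4.2 mm: the r=10 cylinder gives a regular 16-gon of circumradius 10 (constant along its height) (area = (16/2)·10.000²·sin(360°/16) = 306.15 mm²). Overall, the cross-section is a single solid region. Net area = 306.15 mm².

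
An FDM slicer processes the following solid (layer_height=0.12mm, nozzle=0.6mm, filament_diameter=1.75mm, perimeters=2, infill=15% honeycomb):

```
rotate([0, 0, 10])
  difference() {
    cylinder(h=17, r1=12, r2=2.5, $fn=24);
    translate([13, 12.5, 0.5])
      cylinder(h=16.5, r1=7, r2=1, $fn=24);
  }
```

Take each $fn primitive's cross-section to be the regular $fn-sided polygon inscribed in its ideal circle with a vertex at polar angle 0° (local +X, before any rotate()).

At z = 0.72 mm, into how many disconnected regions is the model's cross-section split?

At z = 0.72 mm: the cone: at t=0.042 of its height the radius interpolates to r₁+(r₂−r₁)t = 11.598, giving a regular 24-gon of that circumradius; the cone at (13, 12.5): at t=0.013 of its height the radius interpolates to r₁+(r₂−r₁)t = 6.920, giving a regular 24-gon of that circumradius; Subtracting the remaining from the first: starting from the cone, the cone at (13, 12.5) partially overlaps it — only the 0.89 mm² overlap (of its 148.73 mm²) is removed, clipping the outline — 1 connected region; (rotated 10° about Z; rotation is an isometry so areas/perimeters/island counts are preserved). The result has 1 disconnected region.

1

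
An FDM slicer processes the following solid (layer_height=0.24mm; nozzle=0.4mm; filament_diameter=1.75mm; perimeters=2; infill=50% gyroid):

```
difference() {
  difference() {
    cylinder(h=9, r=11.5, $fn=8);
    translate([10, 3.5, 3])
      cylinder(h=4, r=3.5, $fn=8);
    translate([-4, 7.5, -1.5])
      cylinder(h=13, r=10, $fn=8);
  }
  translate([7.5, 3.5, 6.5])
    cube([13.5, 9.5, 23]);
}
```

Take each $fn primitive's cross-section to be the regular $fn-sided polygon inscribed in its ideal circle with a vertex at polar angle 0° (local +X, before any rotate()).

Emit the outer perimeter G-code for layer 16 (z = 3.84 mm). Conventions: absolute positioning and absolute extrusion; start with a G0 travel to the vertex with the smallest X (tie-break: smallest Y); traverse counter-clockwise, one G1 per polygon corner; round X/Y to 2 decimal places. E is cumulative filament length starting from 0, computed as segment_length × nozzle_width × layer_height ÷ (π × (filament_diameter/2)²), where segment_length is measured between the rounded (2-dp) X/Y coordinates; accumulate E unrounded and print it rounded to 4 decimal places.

G0 X-11.50 Y0.00 Z3.84
G1 X-8.13 Y-8.13 E0.3513
G1 X0.00 Y-11.50 E0.7025
G1 X8.13 Y-8.13 E1.0538
G1 X11.50 Y0.00 E1.4050
G1 X11.28 Y0.53 E1.4279
G1 X10.00 Y0.00 E1.4832
G1 X7.53 Y1.03 E1.5900
G1 X6.50 Y3.50 E1.6969
G1 X7.53 Y5.97 E1.8037
G1 X8.81 Y6.51 E1.8591
G1 X8.13 Y8.13 E1.9292
G1 X5.24 Y9.33 E2.0541
G1 X6.00 Y7.50 E2.1332
G1 X3.07 Y0.43 E2.4387
G1 X-4.00 Y-2.50 E2.7441
G1 X-11.07 Y0.43 E3.0496
G1 X-11.20 Y0.73 E3.0626
G1 X-11.50 Y0.00 E3.0941

At z = 3.84 mm: the cylinder: section is a regular 8-gon, circumradius r=11.5; the r=3.5 cylinder at (10, 3.5) gives a regular 8-gon of circumradius 3.5 (constant along its height); the r=10 cylinder at (-4, 7.5) gives a regular 8-gon of circumradius 10 (constant along its height); Taking the first minus the rest: starting from the r=11.5 cylinder, the r=3.5 cylinder at (10, 3.5) partially overlaps it — only the 17.62 mm² overlap (of its 34.65 mm²) is removed, clipping the outline; the r=10 cylinder at (-4, 7.5) partially overlaps it — only the 157.33 mm² overlap (of its 282.84 mm²) is removed, clipping the outline — 1 connected region; the cube at (7.5, 3.5) does not reach this height (z outside [6.5, 29.5]); After the difference (first − rest): none of the subtracted shapes is present at this height, so that combined region is unchanged — 1 connected region. The outline is a single polygon with 18 vertices. Extrusion per mm of travel: 0.4 × 0.24 / (π × 0.875²) = 0.039912. Accumulating E over each segment gives final E = 3.0941.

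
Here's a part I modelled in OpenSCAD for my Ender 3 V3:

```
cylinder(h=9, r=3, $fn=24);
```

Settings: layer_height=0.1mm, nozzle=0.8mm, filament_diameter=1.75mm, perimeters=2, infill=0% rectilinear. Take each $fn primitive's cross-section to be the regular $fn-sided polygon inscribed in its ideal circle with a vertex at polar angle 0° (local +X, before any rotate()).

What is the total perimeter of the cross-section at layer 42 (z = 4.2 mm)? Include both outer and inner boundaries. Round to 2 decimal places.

18.80 mm

At z = 4.2 mm: the r=3 cylinder contributes a regular 24-gon of circumradius 3 (perimeter = 2·24·3.000·sin(180°/24) = 18.80 mm). Overall, the cross-section is a single solid region. Total boundary length (outer) = 18.80 mm.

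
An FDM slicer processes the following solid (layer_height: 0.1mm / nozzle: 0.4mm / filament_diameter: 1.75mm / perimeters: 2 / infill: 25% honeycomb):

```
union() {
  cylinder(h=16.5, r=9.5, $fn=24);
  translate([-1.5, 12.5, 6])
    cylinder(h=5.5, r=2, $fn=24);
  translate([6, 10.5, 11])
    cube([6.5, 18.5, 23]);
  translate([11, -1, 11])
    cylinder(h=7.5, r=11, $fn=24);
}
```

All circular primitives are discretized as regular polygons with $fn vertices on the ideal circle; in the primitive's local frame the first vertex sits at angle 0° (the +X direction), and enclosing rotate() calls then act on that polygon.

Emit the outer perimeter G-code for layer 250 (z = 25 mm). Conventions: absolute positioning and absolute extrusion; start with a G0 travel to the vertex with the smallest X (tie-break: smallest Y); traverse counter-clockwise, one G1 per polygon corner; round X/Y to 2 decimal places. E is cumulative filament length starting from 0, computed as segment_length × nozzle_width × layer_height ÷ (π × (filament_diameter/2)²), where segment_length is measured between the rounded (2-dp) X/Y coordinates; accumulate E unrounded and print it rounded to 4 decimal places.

At z = 25 mm: the cylinder does not reach this height (z outside [0, 16.5]); the cylinder at (-1.5, 12.5) is not intersected at this z (z outside [6, 11.5]); the cube at (6, 10.5) is present — its section is the full 6.5×18.5 rectangle; the cylinder at (11, -1) is absent (z outside [11, 18.5]); Combining (union): only the 6.5×18.5 cube at (6, 10.5) is present, so the union is just that shape — 1 connected region. The outline is a single polygon with 4 vertices. Extrusion per mm of travel: 0.4 × 0.1 / (π × 0.875²) = 0.016630. Accumulating E over each segment gives final E = 0.8315.

G0 X6.00 Y10.50 Z25.00
G1 X12.50 Y10.50 E0.1081
G1 X12.50 Y29.00 E0.4158
G1 X6.00 Y29.00 E0.5238
G1 X6.00 Y10.50 E0.8315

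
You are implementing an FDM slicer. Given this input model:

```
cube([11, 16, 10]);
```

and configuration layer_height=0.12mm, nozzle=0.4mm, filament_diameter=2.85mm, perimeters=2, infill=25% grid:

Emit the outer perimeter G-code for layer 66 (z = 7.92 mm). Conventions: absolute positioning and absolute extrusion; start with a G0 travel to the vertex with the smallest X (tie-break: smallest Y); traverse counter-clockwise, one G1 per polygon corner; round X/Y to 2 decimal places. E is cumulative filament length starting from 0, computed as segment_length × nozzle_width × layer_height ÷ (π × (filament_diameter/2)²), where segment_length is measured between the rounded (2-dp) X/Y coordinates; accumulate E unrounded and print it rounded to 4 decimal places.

At z = 7.92 mm: the cube is present — its section is the full 11×16 rectangle. The outline is a single polygon with 4 vertices. Extrusion per mm of travel: 0.4 × 0.12 / (π × 1.425²) = 0.007524. Accumulating E over each segment gives final E = 0.4063.

G0 X0.00 Y0.00 Z7.92
G1 X11.00 Y0.00 E0.0828
G1 X11.00 Y16.00 E0.2032
G1 X0.00 Y16.00 E0.2859
G1 X0.00 Y0.00 E0.4063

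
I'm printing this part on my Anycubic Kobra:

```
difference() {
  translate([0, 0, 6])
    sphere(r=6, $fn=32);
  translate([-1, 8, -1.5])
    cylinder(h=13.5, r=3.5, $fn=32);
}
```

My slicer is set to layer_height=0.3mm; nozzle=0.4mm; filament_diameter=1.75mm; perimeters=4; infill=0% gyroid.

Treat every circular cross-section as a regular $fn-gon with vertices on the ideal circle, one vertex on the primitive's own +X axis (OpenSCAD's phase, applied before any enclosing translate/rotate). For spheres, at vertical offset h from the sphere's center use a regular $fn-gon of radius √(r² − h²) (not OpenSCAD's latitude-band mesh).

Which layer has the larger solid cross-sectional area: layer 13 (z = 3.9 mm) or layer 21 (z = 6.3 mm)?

Layer 13 (z = 3.9): the sphere: section is a regular 32-gon, circumradius = √(r²−h²) = √(6²−2.1²) = 5.620 (area = (32/2)·5.620²·sin(360°/32) = 98.61 mm²); the cylinder at (-1, 8): section is a regular 32-gon, circumradius r=3.5 (area = (32/2)·3.500²·sin(360°/32) = 38.24 mm²); Subtracting the remaining from the first: starting from the r=6 sphere (98.61 mm²), the r=3.5 cylinder at (-1, 8) partially overlaps it — only the 2.82 mm² overlap (of its 38.24 mm²) is removed, clipping the outline — area = 95.78 mm². So its area = 95.78 mm². Layer 21 (z = 6.3): the r=6 sphere contributes a regular 32-gon of circumradius √(6²−0.3²) = 5.992 (area = (32/2)·5.992²·sin(360°/32) = 112.09 mm²); the r=3.5 cylinder at (-1, 8) gives a regular 32-gon of circumradius 3.5 (constant along its height) (area = (32/2)·3.500²·sin(360°/32) = 38.24 mm²); Taking the first minus the rest: starting from the r=6 sphere (112.09 mm²), the r=3.5 cylinder at (-1, 8) partially overlaps it — only the 4.49 mm² overlap (of its 38.24 mm²) is removed, clipping the outline — area = 107.60 mm². So its area = 107.60 mm². Layer 21 is larger (107.60 vs 95.78 mm²).

layer 21 (z = 6.3 mm)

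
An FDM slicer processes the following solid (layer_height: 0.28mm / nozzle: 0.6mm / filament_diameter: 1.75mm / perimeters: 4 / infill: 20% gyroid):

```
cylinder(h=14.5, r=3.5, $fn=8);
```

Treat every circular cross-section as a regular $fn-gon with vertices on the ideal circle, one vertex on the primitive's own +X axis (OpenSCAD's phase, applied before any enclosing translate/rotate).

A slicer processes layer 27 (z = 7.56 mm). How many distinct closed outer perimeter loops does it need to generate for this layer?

1

At z = 7.56 mm: the cylinder: section is a regular 8-gon, circumradius r=3.5. The result has 1 disconnected region.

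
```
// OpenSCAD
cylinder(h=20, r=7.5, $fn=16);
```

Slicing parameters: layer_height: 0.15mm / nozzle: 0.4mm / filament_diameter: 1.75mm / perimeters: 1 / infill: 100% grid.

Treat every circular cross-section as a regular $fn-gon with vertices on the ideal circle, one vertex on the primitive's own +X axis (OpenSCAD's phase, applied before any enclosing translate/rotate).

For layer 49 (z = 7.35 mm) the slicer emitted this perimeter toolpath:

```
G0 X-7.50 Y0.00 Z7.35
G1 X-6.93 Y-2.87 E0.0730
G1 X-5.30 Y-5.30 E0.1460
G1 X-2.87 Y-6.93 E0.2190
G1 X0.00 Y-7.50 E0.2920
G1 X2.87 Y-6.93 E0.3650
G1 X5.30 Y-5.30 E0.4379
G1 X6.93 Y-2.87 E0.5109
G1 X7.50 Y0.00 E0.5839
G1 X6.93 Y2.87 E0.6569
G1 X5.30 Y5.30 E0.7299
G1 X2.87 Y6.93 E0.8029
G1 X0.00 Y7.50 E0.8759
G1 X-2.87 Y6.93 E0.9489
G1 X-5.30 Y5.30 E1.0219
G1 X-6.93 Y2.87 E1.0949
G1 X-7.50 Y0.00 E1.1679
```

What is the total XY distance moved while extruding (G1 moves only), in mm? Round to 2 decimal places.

Sum the Euclidean lengths of each G1 segment: total = 46.82 mm.

46.82 mm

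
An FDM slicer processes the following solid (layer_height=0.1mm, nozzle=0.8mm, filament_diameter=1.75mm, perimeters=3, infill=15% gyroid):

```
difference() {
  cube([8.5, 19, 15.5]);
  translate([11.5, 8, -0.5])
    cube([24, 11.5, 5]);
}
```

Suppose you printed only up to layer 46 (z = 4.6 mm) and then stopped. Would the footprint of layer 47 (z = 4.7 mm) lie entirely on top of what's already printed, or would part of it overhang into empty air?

entirely on top

Compare the two slices. At z = 4.6: the 8.5×19 cube contributes its full rectangle (area 161.50 mm²); the cube at (11.5, 8) does not reach this height (z outside [-0.5, 4.5]); After the difference (first − rest): none of the subtracted shapes is present at this height, so the 8.5×19 cube is unchanged — area = 161.50 mm². At z = 4.7: the cube (footprint 8.5×19) is included at this height (area 161.50 mm²); the cube at (11.5, 8) is not intersected at this z (z outside [-0.5, 4.5]); Taking the first minus the rest: none of the subtracted shapes is present at this height, so the 8.5×19 cube is unchanged — area = 161.50 mm². Checking containment: the cross-section at z = 4.7 is a subset of the cross-section at z = 4.6.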